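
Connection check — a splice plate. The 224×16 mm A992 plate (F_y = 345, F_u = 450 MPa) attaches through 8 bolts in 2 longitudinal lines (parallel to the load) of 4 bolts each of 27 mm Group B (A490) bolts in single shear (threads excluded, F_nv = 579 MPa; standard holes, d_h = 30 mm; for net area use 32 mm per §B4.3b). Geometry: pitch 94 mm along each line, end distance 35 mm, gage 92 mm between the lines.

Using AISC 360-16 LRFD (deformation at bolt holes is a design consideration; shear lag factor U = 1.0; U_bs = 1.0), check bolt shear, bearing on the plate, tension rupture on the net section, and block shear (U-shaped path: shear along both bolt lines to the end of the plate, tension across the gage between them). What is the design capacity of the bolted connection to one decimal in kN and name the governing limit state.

864.0 kN (net-section rupture governs)

Bolt shear: A_b = π(27)²/4 = 572.56 mm². φR_n = 0.75 × 579 × 572.56 × 8 × 1 = 1989.1 kN.
Bearing (16 mm plate, F_u = 450 MPa): end bolts L_c = 35 − 30/2 = 20, R_n = min(1.2×20×16×450, 2.4×27×16×450) = 172.8 kN/bolt; interior L_c = 94 − 30 = 64, R_n = 466.56 kN/bolt. φR_n = 0.75 × (2×172.8 + 6×466.56) = 2358.7 kN.
Tension rupture (net): A_n = (224 − 2×32)×16 = 2560 mm² (U = 1.0, A_e = A_n). φR_n = 0.75 × 450 × 2560 = 864.0 kN.
Block shear: shear path 2×[35+3×94] = 2×317 mm, A_gv = 10144, A_nv = 2×(317 − 3.5×32)×16 = 6560 mm²; tension across gage: (92 − 1×32)×16 = 960 mm². R_n = min(0.6×450×6560, 0.6×345×10144) + 1.0×450×960 = min(1771.2, 2099.8) + 432 = 2203.2 kN. φR_n = 0.75 × 2203.2 = 1652.4 kN.
Governing: min(1989.1, 2358.7, 864.0, 1652.4) = 864.0 kN → net-section rupture.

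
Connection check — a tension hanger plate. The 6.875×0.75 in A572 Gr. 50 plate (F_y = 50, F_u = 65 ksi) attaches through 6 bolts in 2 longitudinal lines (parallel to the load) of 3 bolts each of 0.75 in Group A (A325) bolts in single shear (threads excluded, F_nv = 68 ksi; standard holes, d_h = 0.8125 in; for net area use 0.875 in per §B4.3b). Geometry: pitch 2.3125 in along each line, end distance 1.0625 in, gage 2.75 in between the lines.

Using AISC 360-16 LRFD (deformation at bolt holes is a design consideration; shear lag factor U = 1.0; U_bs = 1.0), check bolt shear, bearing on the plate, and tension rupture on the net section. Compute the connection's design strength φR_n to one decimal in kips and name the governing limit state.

135.2 kips (bolt shear governs)

Bolt shear: A_b = π(0.75)²/4 = 0.44179 in². φR_n = 0.75 × 68 × 0.44179 × 6 × 1 = 135.2 kips.
Bearing (0.75 in plate, F_u = 65 ksi): end bolts L_c = 1.0625 − 0.8125/2 = 0.65625, R_n = min(1.2×0.65625×0.75×65, 2.4×0.75×0.75×65) = 38.391 kips/bolt; interior L_c = 2.3125 − 0.8125 = 1.5, R_n = 87.75 kips/bolt. φR_n = 0.75 × (2×38.391 + 4×87.75) = 320.8 kips.
Tension rupture (net): A_n = (6.875 − 2×0.875)×0.75 = 3.8438 in² (U = 1.0, A_e = A_n). φR_n = 0.75 × 65 × 3.8438 = 187.4 kips.
Governing: min(135.2, 320.8, 187.4) = 135.2 kips → bolt shear.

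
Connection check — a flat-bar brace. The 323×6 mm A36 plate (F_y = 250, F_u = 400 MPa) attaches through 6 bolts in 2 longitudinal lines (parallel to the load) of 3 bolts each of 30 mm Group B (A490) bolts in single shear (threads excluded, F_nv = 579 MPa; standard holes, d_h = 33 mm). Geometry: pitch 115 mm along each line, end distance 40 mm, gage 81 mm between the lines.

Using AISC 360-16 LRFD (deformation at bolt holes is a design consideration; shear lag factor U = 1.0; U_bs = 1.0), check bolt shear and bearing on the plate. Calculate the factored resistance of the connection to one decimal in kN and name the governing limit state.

Bolt shear: A_b = π(30)²/4 = 706.86 mm². φR_n = 0.75 × 579 × 706.86 × 6 × 1 = 1841.7 kN.
Bearing (6 mm plate, F_u = 400 MPa): end bolts L_c = 40 − 33/2 = 23.5, R_n = min(1.2×23.5×6×400, 2.4×30×6×400) = 67.68 kN/bolt; interior L_c = 115 − 33 = 82, R_n = 172.8 kN/bolt. φR_n = 0.75 × (2×67.68 + 4×172.8) = 619.9 kN.
Governing: min(1841.7, 619.9) = 619.9 kN → bearing.

619.9 kN (bearing governs)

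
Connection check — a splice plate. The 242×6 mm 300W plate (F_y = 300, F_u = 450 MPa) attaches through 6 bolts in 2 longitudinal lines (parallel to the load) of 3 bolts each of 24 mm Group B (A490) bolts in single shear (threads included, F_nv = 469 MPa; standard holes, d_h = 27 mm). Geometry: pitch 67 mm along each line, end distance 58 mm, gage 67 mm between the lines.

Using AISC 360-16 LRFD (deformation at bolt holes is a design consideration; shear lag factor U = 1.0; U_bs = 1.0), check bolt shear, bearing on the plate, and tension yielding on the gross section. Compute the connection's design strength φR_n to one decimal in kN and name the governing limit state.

392.0 kN (gross-section yield governs)

Bolt shear: A_b = π(24)²/4 = 452.39 mm². φR_n = 0.75 × 469 × 452.39 × 6 × 1 = 954.8 kN.
Bearing (6 mm plate, F_u = 450 MPa): end bolts L_c = 58 − 27/2 = 44.5, R_n = min(1.2×44.5×6×450, 2.4×24×6×450) = 144.18 kN/bolt; interior L_c = 67 − 27 = 40, R_n = 129.6 kN/bolt. φR_n = 0.75 × (2×144.18 + 4×129.6) = 605.1 kN.
Tension yield (gross): A_g = 242×6 = 1452 mm². φR_n = 0.90 × 300 × 1452 = 392.0 kN.
Governing: min(954.8, 605.1, 392.0) = 392.0 kN → gross-section yield.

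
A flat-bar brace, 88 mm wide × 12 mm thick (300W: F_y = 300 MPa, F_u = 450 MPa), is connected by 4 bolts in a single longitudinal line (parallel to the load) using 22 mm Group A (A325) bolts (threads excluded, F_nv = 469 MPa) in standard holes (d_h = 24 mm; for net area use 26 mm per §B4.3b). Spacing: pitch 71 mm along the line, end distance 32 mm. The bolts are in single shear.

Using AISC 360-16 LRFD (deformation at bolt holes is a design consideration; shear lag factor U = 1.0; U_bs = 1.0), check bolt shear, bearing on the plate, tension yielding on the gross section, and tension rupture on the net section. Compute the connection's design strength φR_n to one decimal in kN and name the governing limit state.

251.1 kN (net-section rupture governs)

Bolt shear: A_b = π(22)²/4 = 380.13 mm². φR_n = 0.75 × 469 × 380.13 × 4 × 1 = 534.8 kN.
Bearing (12 mm plate, F_u = 450 MPa): end bolts L_c = 32 − 24/2 = 20, R_n = min(1.2×20×12×450, 2.4×22×12×450) = 129.6 kN/bolt; interior L_c = 71 − 24 = 47, R_n = 285.12 kN/bolt. φR_n = 0.75 × (1×129.6 + 3×285.12) = 738.7 kN.
Tension yield (gross): A_g = 88×12 = 1056 mm². φR_n = 0.90 × 300 × 1056 = 285.1 kN.
Tension rupture (net): A_n = (88 − 1×26)×12 = 744 mm² (U = 1.0, A_e = A_n). φR_n = 0.75 × 450 × 744 = 251.1 kN.
Governing: min(534.8, 738.7, 285.1, 251.1) = 251.1 kN → net-section rupture.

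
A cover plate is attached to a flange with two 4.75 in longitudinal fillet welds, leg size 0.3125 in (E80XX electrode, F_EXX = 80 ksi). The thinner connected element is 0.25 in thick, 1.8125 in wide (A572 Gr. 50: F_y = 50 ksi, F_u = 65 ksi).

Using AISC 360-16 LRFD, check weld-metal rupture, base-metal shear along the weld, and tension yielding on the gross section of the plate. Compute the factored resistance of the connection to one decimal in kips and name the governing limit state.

20.4 kips (gross-section yield governs)

Weld metal: throat = 0.707×0.3125 = 0.22094 in, L = 2×4.75 = 9.5 in. φR_n = 0.75 × 0.6 × 80 × 0.22094 × 9.5 = 75.6 kips.
Base metal shear (0.25 in plate): yield φR_n = 1.0×0.6×50×0.25×9.5 = 71.3 kips; rupture φR_n = 0.75×0.6×65×0.25×9.5 = 69.5 kips; take 69.5 kips (rupture).
Tension yield (gross): A_g = 1.8125×0.25 = 0.45313 in². φR_n = 0.90 × 50 × 0.45313 = 20.4 kips.
Governing: min(75.6, 69.5, 20.4) = 20.4 kips → gross-section yield.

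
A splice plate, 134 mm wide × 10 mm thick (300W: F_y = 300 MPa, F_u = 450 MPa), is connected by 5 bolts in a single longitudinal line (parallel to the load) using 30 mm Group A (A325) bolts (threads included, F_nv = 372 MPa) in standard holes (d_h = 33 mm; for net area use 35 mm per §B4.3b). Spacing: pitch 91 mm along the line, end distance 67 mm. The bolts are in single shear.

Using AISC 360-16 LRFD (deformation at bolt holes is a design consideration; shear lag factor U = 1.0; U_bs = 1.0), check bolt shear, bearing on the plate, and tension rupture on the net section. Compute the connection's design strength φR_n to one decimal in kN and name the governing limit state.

334.1 kN (net-section rupture governs)

Bolt shear: A_b = π(30)²/4 = 706.86 mm². φR_n = 0.75 × 372 × 706.86 × 5 × 1 = 986.1 kN.
Bearing (10 mm plate, F_u = 450 MPa): end bolts L_c = 67 − 33/2 = 50.5, R_n = min(1.2×50.5×10×450, 2.4×30×10×450) = 272.7 kN/bolt; interior L_c = 91 − 33 = 58, R_n = 313.2 kN/bolt. φR_n = 0.75 × (1×272.7 + 4×313.2) = 1144.1 kN.
Tension rupture (net): A_n = (134 − 1×35)×10 = 990 mm² (U = 1.0, A_e = A_n). φR_n = 0.75 × 450 × 990 = 334.1 kN.
Governing: min(986.1, 1144.1, 334.1) = 334.1 kN → net-section rupture.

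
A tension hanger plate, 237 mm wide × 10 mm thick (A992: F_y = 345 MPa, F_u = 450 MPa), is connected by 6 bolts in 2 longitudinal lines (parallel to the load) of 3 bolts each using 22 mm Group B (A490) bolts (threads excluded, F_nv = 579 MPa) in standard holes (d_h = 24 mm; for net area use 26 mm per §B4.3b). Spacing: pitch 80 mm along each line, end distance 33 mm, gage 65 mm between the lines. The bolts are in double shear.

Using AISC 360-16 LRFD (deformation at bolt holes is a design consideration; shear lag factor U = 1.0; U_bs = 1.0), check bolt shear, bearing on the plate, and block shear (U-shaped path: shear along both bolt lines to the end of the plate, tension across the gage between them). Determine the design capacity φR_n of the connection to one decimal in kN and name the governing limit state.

Bolt shear: A_b = π(22)²/4 = 380.13 mm². φR_n = 0.75 × 579 × 380.13 × 6 × 2 = 1980.9 kN.
Bearing (10 mm plate, F_u = 450 MPa): end bolts L_c = 33 − 24/2 = 21, R_n = min(1.2×21×10×450, 2.4×22×10×450) = 113.4 kN/bolt; interior L_c = 80 − 24 = 56, R_n = 237.6 kN/bolt. φR_n = 0.75 × (2×113.4 + 4×237.6) = 882.9 kN.
Block shear: shear path 2×[33+2×80] = 2×193 mm, A_gv = 3860, A_nv = 2×(193 − 2.5×26)×10 = 2560 mm²; tension across gage: (65 − 1×26)×10 = 390 mm². R_n = min(0.6×450×2560, 0.6×345×3860) + 1.0×450×390 = min(691.2, 799.02) + 175.5 = 866.7 kN. φR_n = 0.75 × 866.7 = 650.0 kN.
Governing: min(1980.9, 882.9, 650.0) = 650.0 kN → block shear.

650.0 kN (block shear governs)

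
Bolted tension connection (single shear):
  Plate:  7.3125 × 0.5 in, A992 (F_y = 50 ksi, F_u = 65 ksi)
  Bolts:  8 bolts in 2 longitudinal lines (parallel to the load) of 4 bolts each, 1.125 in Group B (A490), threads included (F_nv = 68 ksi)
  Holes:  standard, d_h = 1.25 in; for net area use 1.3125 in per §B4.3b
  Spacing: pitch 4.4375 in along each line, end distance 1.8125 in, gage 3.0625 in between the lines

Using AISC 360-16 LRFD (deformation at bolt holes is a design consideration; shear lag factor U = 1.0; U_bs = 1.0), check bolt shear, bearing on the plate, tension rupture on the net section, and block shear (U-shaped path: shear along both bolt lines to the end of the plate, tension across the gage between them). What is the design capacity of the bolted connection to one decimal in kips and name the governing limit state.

114.3 kips (net-section rupture governs)

Bolt shear: A_b = π(1.125)²/4 = 0.99402 in². φR_n = 0.75 × 68 × 0.99402 × 8 × 1 = 405.6 kips.
Bearing (0.5 in plate, F_u = 65 ksi): end bolts L_c = 1.8125 − 1.25/2 = 1.1875, R_n = min(1.2×1.1875×0.5×65, 2.4×1.125×0.5×65) = 46.313 kips/bolt; interior L_c = 4.4375 − 1.25 = 3.1875, R_n = 87.75 kips/bolt. φR_n = 0.75 × (2×46.313 + 6×87.75) = 464.3 kips.
Tension rupture (net): A_n = (7.3125 − 2×1.3125)×0.5 = 2.3438 in² (U = 1.0, A_e = A_n). φR_n = 0.75 × 65 × 2.3438 = 114.3 kips.
Block shear: shear path 2×[1.8125+3×4.4375] = 2×15.125 in, A_gv = 15.125, A_nv = 2×(15.125 − 3.5×1.3125)×0.5 = 10.531 in²; tension across gage: (3.0625 − 1×1.3125)×0.5 = 0.875 in². R_n = min(0.6×65×10.531, 0.6×50×15.125) + 1.0×65×0.875 = min(410.71, 453.75) + 56.875 = 467.59 kips. φR_n = 0.75 × 467.59 = 350.7 kips.
Governing: min(405.6, 464.3, 114.3, 350.7) = 114.3 kips → net-section rupture.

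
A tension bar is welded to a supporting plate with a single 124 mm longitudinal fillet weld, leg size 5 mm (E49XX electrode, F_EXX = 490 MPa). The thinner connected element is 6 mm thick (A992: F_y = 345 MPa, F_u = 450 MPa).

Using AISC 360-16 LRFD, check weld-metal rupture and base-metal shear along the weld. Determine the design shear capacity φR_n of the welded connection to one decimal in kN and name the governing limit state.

96.7 kN (weld metal governs)

Weld metal: throat = 0.707×5 = 3.535 mm, L = 124 mm. φR_n = 0.75 × 0.6 × 490 × 3.535 × 124 = 96.7 kN.
Base metal shear (6 mm plate): yield φR_n = 1.0×0.6×345×6×124 = 154.0 kN; rupture φR_n = 0.75×0.6×450×6×124 = 150.7 kN; take 150.7 kN (rupture).
Governing: min(96.7, 150.7) = 96.7 kN → weld metal.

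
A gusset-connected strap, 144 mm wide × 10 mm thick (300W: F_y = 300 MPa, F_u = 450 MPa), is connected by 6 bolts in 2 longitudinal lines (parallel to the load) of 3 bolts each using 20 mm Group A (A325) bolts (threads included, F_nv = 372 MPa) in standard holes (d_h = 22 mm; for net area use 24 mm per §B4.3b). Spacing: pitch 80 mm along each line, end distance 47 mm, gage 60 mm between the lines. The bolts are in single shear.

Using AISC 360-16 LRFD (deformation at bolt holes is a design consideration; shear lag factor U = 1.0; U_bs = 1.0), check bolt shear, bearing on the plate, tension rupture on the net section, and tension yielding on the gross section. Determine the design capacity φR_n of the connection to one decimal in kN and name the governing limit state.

Bolt shear: A_b = π(20)²/4 = 314.16 mm². φR_n = 0.75 × 372 × 314.16 × 6 × 1 = 525.9 kN.
Bearing (10 mm plate, F_u = 450 MPa): end bolts L_c = 47 − 22/2 = 36, R_n = min(1.2×36×10×450, 2.4×20×10×450) = 194.4 kN/bolt; interior L_c = 80 − 22 = 58, R_n = 216 kN/bolt. φR_n = 0.75 × (2×194.4 + 4×216) = 939.6 kN.
Tension rupture (net): A_n = (144 − 2×24)×10 = 960 mm² (U = 1.0, A_e = A_n). φR_n = 0.75 × 450 × 960 = 324.0 kN.
Tension yield (gross): A_g = 144×10 = 1440 mm². φR_n = 0.90 × 300 × 1440 = 388.8 kN.
Governing: min(525.9, 939.6, 324.0, 388.8) = 324.0 kN → net-section rupture.

324.0 kN (net-section rupture governs)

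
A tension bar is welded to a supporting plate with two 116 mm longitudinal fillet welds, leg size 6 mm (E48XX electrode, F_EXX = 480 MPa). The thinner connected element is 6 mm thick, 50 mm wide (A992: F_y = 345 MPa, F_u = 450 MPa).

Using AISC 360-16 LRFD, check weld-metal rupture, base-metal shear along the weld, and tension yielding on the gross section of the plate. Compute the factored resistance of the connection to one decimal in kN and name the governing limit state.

93.2 kN (gross-section yield governs)

Weld metal: throat = 0.707×6 = 4.242 mm, L = 2×116 = 232 mm. φR_n = 0.75 × 0.6 × 480 × 4.242 × 232 = 212.6 kN.
Base metal shear (6 mm plate): yield φR_n = 1.0×0.6×345×6×232 = 288.1 kN; rupture φR_n = 0.75×0.6×450×6×232 = 281.9 kN; take 281.9 kN (rupture).
Tension yield (gross): A_g = 50×6 = 300 mm². φR_n = 0.90 × 345 × 300 = 93.2 kN.
Governing: min(212.6, 281.9, 93.2) = 93.2 kN → gross-section yield.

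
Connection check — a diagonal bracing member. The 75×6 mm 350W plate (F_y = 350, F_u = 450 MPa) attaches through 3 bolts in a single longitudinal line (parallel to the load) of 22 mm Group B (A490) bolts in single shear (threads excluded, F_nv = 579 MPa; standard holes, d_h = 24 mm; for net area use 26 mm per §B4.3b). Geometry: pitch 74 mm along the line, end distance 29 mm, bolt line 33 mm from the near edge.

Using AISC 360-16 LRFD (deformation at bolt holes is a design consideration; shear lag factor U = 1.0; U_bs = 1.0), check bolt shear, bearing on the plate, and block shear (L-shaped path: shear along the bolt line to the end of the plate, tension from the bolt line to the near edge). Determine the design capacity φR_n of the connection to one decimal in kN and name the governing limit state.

176.6 kN (block shear governs)

Bolt shear: A_b = π(22)²/4 = 380.13 mm². φR_n = 0.75 × 579 × 380.13 × 3 × 1 = 495.2 kN.
Bearing (6 mm plate, F_u = 450 MPa): end bolts L_c = 29 − 24/2 = 17, R_n = min(1.2×17×6×450, 2.4×22×6×450) = 55.08 kN/bolt; interior L_c = 74 − 24 = 50, R_n = 142.56 kN/bolt. φR_n = 0.75 × (1×55.08 + 2×142.56) = 255.2 kN.
Block shear: shear path 1×[29+2×74] = 1×177 mm, A_gv = 1062, A_nv = 1×(177 − 2.5×26)×6 = 672 mm²; tension to near edge: (33 − 0.5×26)×6 = 120 mm². R_n = min(0.6×450×672, 0.6×350×1062) + 1.0×450×120 = min(181.44, 223.02) + 54 = 235.44 kN. φR_n = 0.75 × 235.44 = 176.6 kN.
Governing: min(495.2, 255.2, 176.6) = 176.6 kN → block shear.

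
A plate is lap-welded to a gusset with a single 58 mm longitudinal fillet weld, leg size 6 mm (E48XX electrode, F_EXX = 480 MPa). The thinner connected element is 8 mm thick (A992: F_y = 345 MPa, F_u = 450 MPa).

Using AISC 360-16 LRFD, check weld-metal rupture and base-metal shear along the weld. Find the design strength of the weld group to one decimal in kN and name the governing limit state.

Weld metal: throat = 0.707×6 = 4.242 mm, L = 58 mm. φR_n = 0.75 × 0.6 × 480 × 4.242 × 58 = 53.1 kN.
Base metal shear (8 mm plate): yield φR_n = 1.0×0.6×345×8×58 = 96.0 kN; rupture φR_n = 0.75×0.6×450×8×58 = 94.0 kN; take 94.0 kN (rupture).
Governing: min(53.1, 94.0) = 53.1 kN → weld metal.

53.1 kN (weld metal governs)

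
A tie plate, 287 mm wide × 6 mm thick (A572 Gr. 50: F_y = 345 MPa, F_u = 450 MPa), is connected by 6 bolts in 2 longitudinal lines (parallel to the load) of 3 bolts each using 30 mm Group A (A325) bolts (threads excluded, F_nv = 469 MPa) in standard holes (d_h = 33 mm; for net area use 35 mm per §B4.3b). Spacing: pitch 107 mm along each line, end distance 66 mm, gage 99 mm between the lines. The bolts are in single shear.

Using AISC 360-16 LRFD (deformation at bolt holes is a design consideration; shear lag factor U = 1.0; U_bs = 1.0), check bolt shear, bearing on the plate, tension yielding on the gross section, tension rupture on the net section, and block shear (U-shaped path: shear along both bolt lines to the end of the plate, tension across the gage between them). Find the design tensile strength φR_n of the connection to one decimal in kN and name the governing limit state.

439.4 kN (net-section rupture governs)

Bolt shear: A_b = π(30)²/4 = 706.86 mm². φR_n = 0.75 × 469 × 706.86 × 6 × 1 = 1491.8 kN.
Bearing (6 mm plate, F_u = 450 MPa): end bolts L_c = 66 − 33/2 = 49.5, R_n = min(1.2×49.5×6×450, 2.4×30×6×450) = 160.38 kN/bolt; interior L_c = 107 − 33 = 74, R_n = 194.4 kN/bolt. φR_n = 0.75 × (2×160.38 + 4×194.4) = 823.8 kN.
Tension yield (gross): A_g = 287×6 = 1722 mm². φR_n = 0.90 × 345 × 1722 = 534.7 kN.
Tension rupture (net): A_n = (287 − 2×35)×6 = 1302 mm² (U = 1.0, A_e = A_n). φR_n = 0.75 × 450 × 1302 = 439.4 kN.
Block shear: shear path 2×[66+2×107] = 2×280 mm, A_gv = 3360, A_nv = 2×(280 − 2.5×35)×6 = 2310 mm²; tension across gage: (99 − 1×35)×6 = 384 mm². R_n = min(0.6×450×2310, 0.6×345×3360) + 1.0×450×384 = min(623.7, 695.52) + 172.8 = 796.5 kN. φR_n = 0.75 × 796.5 = 597.4 kN.
Governing: min(1491.8, 823.8, 534.7, 439.4, 597.4) = 439.4 kN → net-section rupture.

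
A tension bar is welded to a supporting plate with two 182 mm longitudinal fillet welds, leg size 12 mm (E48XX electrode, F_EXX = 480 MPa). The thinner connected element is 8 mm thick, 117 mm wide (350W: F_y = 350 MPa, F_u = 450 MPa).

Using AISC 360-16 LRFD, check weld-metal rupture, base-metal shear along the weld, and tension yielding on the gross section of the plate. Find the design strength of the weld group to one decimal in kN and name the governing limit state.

Weld metal: throat = 0.707×12 = 8.484 mm, L = 2×182 = 364 mm. φR_n = 0.75 × 0.6 × 480 × 8.484 × 364 = 667.0 kN.
Base metal shear (8 mm plate): yield φR_n = 1.0×0.6×350×8×364 = 611.5 kN; rupture φR_n = 0.75×0.6×450×8×364 = 589.7 kN; take 589.7 kN (rupture).
Tension yield (gross): A_g = 117×8 = 936 mm². φR_n = 0.90 × 350 × 936 = 294.8 kN.
Governing: min(667.0, 589.7, 294.8) = 294.8 kN → gross-section yield.

294.8 kN (gross-section yield governs)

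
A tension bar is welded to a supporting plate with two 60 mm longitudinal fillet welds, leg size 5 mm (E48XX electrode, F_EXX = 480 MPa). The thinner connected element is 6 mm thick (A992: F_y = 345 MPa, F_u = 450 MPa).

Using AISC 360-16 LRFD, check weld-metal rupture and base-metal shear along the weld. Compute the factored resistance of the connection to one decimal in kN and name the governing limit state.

91.6 kN (weld metal governs)

Weld metal: throat = 0.707×5 = 3.535 mm, L = 2×60 = 120 mm. φR_n = 0.75 × 0.6 × 480 × 3.535 × 120 = 91.6 kN.
Base metal shear (6 mm plate): yield φR_n = 1.0×0.6×345×6×120 = 149.0 kN; rupture φR_n = 0.75×0.6×450×6×120 = 145.8 kN; take 145.8 kN (rupture).
Governing: min(91.6, 145.8) = 91.6 kN → weld metal.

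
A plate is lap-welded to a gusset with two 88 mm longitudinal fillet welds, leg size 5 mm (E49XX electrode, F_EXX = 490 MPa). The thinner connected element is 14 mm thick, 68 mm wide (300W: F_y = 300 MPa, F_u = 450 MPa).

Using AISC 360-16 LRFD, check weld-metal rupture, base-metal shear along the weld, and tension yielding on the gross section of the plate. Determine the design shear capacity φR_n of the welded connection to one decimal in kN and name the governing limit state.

137.2 kN (weld metal governs)

Weld metal: throat = 0.707×5 = 3.535 mm, L = 2×88 = 176 mm. φR_n = 0.75 × 0.6 × 490 × 3.535 × 176 = 137.2 kN.
Base metal shear (14 mm plate): yield φR_n = 1.0×0.6×300×14×176 = 443.5 kN; rupture φR_n = 0.75×0.6×450×14×176 = 499.0 kN; take 443.5 kN (yield).
Tension yield (gross): A_g = 68×14 = 952 mm². φR_n = 0.90 × 300 × 952 = 257.0 kN.
Governing: min(137.2, 443.5, 257.0) = 137.2 kN → weld metal.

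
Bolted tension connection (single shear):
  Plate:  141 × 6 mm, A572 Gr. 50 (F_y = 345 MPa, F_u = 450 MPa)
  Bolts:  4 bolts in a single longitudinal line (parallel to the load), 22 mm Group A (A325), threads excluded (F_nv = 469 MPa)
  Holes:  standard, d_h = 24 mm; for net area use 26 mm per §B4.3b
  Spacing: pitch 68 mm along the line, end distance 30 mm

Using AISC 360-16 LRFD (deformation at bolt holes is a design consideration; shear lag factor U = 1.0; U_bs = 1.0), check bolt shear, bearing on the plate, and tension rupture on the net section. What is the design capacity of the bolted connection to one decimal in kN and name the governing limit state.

232.9 kN (net-section rupture governs)

Bolt shear: A_b = π(22)²/4 = 380.13 mm². φR_n = 0.75 × 469 × 380.13 × 4 × 1 = 534.8 kN.
Bearing (6 mm plate, F_u = 450 MPa): end bolts L_c = 30 − 24/2 = 18, R_n = min(1.2×18×6×450, 2.4×22×6×450) = 58.32 kN/bolt; interior L_c = 68 − 24 = 44, R_n = 142.56 kN/bolt. φR_n = 0.75 × (1×58.32 + 3×142.56) = 364.5 kN.
Tension rupture (net): A_n = (141 − 1×26)×6 = 690 mm² (U = 1.0, A_e = A_n). φR_n = 0.75 × 450 × 690 = 232.9 kN.
Governing: min(534.8, 364.5, 232.9) = 232.9 kN → net-section rupture.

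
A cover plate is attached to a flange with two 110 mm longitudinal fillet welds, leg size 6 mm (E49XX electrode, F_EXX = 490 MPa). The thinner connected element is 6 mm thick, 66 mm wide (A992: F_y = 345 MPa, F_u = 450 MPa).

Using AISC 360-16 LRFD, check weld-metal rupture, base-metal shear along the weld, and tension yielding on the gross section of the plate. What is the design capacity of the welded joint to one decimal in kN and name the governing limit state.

Weld metal: throat = 0.707×6 = 4.242 mm, L = 2×110 = 220 mm. φR_n = 0.75 × 0.6 × 490 × 4.242 × 220 = 205.8 kN.
Base metal shear (6 mm plate): yield φR_n = 1.0×0.6×345×6×220 = 273.2 kN; rupture φR_n = 0.75×0.6×450×6×220 = 267.3 kN; take 267.3 kN (rupture).
Tension yield (gross): A_g = 66×6 = 396 mm². φR_n = 0.90 × 345 × 396 = 123.0 kN.
Governing: min(205.8, 267.3, 123.0) = 123.0 kN → gross-section yield.

123.0 kN (gross-section yield governs)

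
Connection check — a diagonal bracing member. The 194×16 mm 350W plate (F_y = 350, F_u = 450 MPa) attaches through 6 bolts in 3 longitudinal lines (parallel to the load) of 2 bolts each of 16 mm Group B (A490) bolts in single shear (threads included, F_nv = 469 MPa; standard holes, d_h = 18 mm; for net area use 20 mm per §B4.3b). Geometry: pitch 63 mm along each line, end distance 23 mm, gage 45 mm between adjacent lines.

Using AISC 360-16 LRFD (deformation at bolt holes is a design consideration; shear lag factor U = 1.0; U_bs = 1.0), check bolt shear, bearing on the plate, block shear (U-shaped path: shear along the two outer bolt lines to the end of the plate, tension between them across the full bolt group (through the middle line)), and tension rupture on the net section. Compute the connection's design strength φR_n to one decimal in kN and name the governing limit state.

Bolt shear: A_b = π(16)²/4 = 201.06 mm². φR_n = 0.75 × 469 × 201.06 × 6 × 1 = 424.3 kN.
Bearing (16 mm plate, F_u = 450 MPa): end bolts L_c = 23 − 18/2 = 14, R_n = min(1.2×14×16×450, 2.4×16×16×450) = 120.96 kN/bolt; interior L_c = 63 − 18 = 45, R_n = 276.48 kN/bolt. φR_n = 0.75 × (3×120.96 + 3×276.48) = 894.2 kN.
Block shear: shear path 2×[23+1×63] = 2×86 mm, A_gv = 2752, A_nv = 2×(86 − 1.5×20)×16 = 1792 mm²; tension across gage: (90 − 2×20)×16 = 800 mm². R_n = min(0.6×450×1792, 0.6×350×2752) + 1.0×450×800 = min(483.84, 577.92) + 360 = 843.84 kN. φR_n = 0.75 × 843.84 = 632.9 kN.
Tension rupture (net): A_n = (194 − 3×20)×16 = 2144 mm² (U = 1.0, A_e = A_n). φR_n = 0.75 × 450 × 2144 = 723.6 kN.
Governing: min(424.3, 894.2, 632.9, 723.6) = 424.3 kN → bolt shear.

424.3 kN (bolt shear governs)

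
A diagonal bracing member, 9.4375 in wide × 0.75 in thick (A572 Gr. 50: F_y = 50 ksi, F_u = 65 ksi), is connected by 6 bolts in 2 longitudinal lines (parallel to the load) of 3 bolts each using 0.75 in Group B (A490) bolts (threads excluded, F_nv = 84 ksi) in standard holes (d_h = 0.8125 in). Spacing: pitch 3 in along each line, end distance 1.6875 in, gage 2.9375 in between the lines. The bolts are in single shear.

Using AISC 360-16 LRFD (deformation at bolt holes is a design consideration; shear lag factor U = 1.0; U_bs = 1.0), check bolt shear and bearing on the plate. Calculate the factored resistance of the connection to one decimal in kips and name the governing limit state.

167.0 kips (bolt shear governs)

Bolt shear: A_b = π(0.75)²/4 = 0.44179 in². φR_n = 0.75 × 84 × 0.44179 × 6 × 1 = 167.0 kips.
Bearing (0.75 in plate, F_u = 65 ksi): end bolts L_c = 1.6875 − 0.8125/2 = 1.28125, R_n = min(1.2×1.28125×0.75×65, 2.4×0.75×0.75×65) = 74.953 kips/bolt; interior L_c = 3 − 0.8125 = 2.1875, R_n = 87.75 kips/bolt. φR_n = 0.75 × (2×74.953 + 4×87.75) = 375.7 kips.
Governing: min(167.0, 375.7) = 167.0 kips → bolt shear.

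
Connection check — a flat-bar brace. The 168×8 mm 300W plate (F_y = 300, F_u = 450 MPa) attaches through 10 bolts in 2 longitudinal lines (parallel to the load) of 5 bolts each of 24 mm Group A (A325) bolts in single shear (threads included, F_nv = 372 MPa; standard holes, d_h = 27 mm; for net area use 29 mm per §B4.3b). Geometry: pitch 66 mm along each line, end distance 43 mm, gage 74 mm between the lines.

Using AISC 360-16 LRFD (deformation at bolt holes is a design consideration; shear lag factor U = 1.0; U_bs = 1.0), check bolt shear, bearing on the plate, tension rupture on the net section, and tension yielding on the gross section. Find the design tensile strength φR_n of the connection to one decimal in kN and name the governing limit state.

Bolt shear: A_b = π(24)²/4 = 452.39 mm². φR_n = 0.75 × 372 × 452.39 × 10 × 1 = 1262.2 kN.
Bearing (8 mm plate, F_u = 450 MPa): end bolts L_c = 43 − 27/2 = 29.5, R_n = min(1.2×29.5×8×450, 2.4×24×8×450) = 127.44 kN/bolt; interior L_c = 66 − 27 = 39, R_n = 168.48 kN/bolt. φR_n = 0.75 × (2×127.44 + 8×168.48) = 1202.0 kN.
Tension rupture (net): A_n = (168 − 2×29)×8 = 880 mm² (U = 1.0, A_e = A_n). φR_n = 0.75 × 450 × 880 = 297.0 kN.
Tension yield (gross): A_g = 168×8 = 1344 mm². φR_n = 0.90 × 300 × 1344 = 362.9 kN.
Governing: min(1262.2, 1202.0, 297.0, 362.9) = 297.0 kN → net-section rupture.

297.0 kN (net-section rupture governs)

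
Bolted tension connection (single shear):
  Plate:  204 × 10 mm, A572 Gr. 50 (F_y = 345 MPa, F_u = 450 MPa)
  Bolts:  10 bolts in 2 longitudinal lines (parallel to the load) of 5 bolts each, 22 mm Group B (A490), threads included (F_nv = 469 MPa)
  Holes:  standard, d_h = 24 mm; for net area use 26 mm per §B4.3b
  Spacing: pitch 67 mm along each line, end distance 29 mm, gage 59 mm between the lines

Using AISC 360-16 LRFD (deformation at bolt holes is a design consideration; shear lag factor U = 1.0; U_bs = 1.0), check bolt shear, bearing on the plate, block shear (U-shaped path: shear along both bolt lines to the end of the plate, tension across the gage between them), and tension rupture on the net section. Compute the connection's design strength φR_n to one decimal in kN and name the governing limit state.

Bolt shear: A_b = π(22)²/4 = 380.13 mm². φR_n = 0.75 × 469 × 380.13 × 10 × 1 = 1337.1 kN.
Bearing (10 mm plate, F_u = 450 MPa): end bolts L_c = 29 − 24/2 = 17, R_n = min(1.2×17×10×450, 2.4×22×10×450) = 91.8 kN/bolt; interior L_c = 67 − 24 = 43, R_n = 232.2 kN/bolt. φR_n = 0.75 × (2×91.8 + 8×232.2) = 1530.9 kN.
Block shear: shear path 2×[29+4×67] = 2×297 mm, A_gv = 5940, A_nv = 2×(297 − 4.5×26)×10 = 3600 mm²; tension across gage: (59 − 1×26)×10 = 330 mm². R_n = min(0.6×450×3600, 0.6×345×5940) + 1.0×450×330 = min(972, 1229.6) + 148.5 = 1120.5 kN. φR_n = 0.75 × 1120.5 = 840.4 kN.
Tension rupture (net): A_n = (204 − 2×26)×10 = 1520 mm² (U = 1.0, A_e = A_n). φR_n = 0.75 × 450 × 1520 = 513.0 kN.
Governing: min(1337.1, 1530.9, 840.4, 513.0) = 513.0 kN → net-section rupture.

513.0 kN (net-section rupture governs)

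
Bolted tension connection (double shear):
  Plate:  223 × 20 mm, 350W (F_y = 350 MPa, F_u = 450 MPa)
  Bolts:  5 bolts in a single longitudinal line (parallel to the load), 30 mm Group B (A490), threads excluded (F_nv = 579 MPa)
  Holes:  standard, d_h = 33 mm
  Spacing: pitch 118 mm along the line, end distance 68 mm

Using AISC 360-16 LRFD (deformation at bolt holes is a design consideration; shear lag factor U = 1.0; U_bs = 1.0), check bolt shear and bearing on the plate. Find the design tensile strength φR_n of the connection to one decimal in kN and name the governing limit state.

Bolt shear: A_b = π(30)²/4 = 706.86 mm². φR_n = 0.75 × 579 × 706.86 × 5 × 2 = 3069.5 kN.
Bearing (20 mm plate, F_u = 450 MPa): end bolts L_c = 68 − 33/2 = 51.5, R_n = min(1.2×51.5×20×450, 2.4×30×20×450) = 556.2 kN/bolt; interior L_c = 118 − 33 = 85, R_n = 648 kN/bolt. φR_n = 0.75 × (1×556.2 + 4×648) = 2361.2 kN.
Governing: min(3069.5, 2361.2) = 2361.2 kN → bearing.

2361.2 kN (bearing governs)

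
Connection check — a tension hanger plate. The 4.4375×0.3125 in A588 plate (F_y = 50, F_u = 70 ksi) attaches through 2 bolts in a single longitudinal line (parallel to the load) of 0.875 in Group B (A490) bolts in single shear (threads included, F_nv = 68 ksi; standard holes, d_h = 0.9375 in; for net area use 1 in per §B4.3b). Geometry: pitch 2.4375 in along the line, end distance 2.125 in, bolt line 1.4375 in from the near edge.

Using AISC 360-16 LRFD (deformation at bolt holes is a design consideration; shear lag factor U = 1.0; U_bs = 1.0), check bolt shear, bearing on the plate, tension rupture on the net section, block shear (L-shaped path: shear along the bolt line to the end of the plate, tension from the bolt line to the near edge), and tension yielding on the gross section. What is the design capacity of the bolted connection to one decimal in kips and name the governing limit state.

45.5 kips (block shear governs)

Bolt shear: A_b = π(0.875)²/4 = 0.60132 in². φR_n = 0.75 × 68 × 0.60132 × 2 × 1 = 61.3 kips.
Bearing (0.3125 in plate, F_u = 70 ksi): end bolts L_c = 2.125 − 0.9375/2 = 1.65625, R_n = min(1.2×1.65625×0.3125×70, 2.4×0.875×0.3125×70) = 43.477 kips/bolt; interior L_c = 2.4375 − 0.9375 = 1.5, R_n = 39.375 kips/bolt. φR_n = 0.75 × (1×43.477 + 1×39.375) = 62.1 kips.
Tension rupture (net): A_n = (4.4375 − 1×1)×0.3125 = 1.0742 in² (U = 1.0, A_e = A_n). φR_n = 0.75 × 70 × 1.0742 = 56.4 kips.
Block shear: shear path 1×[2.125+1×2.4375] = 1×4.5625 in, A_gv = 1.4258, A_nv = 1×(4.5625 − 1.5×1)×0.3125 = 0.95703 in²; tension to near edge: (1.4375 − 0.5×1)×0.3125 = 0.29297 in². R_n = min(0.6×70×0.95703, 0.6×50×1.4258) + 1.0×70×0.29297 = min(40.195, 42.774) + 20.508 = 60.703 kips. φR_n = 0.75 × 60.703 = 45.5 kips.
Tension yield (gross): A_g = 4.4375×0.3125 = 1.3867 in². φR_n = 0.90 × 50 × 1.3867 = 62.4 kips.
Governing: min(61.3, 62.1, 56.4, 45.5, 62.4) = 45.5 kips → block shear.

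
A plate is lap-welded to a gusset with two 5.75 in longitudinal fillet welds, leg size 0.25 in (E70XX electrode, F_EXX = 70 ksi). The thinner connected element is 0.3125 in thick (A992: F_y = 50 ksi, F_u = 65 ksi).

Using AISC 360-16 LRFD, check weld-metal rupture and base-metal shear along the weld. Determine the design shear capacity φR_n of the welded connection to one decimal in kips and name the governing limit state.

Weld metal: throat = 0.707×0.25 = 0.17675 in, L = 2×5.75 = 11.5 in. φR_n = 0.75 × 0.6 × 70 × 0.17675 × 11.5 = 64.0 kips.
Base metal shear (0.3125 in plate): yield φR_n = 1.0×0.6×50×0.3125×11.5 = 107.8 kips; rupture φR_n = 0.75×0.6×65×0.3125×11.5 = 105.1 kips; take 105.1 kips (rupture).
Governing: min(64.0, 105.1) = 64.0 kips → weld metal.

64.0 kips (weld metal governs)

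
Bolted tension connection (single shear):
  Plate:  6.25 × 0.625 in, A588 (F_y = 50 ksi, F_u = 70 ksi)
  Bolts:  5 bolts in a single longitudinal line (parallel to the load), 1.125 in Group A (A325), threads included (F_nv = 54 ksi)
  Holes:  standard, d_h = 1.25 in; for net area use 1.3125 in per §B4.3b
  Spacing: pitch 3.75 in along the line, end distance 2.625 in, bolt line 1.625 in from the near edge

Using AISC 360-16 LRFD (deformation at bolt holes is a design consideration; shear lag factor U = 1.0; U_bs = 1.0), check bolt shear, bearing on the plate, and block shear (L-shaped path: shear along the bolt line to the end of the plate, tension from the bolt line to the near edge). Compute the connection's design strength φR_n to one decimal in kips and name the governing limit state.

Bolt shear: A_b = π(1.125)²/4 = 0.99402 in². φR_n = 0.75 × 54 × 0.99402 × 5 × 1 = 201.3 kips.
Bearing (0.625 in plate, F_u = 70 ksi): end bolts L_c = 2.625 − 1.25/2 = 2, R_n = min(1.2×2×0.625×70, 2.4×1.125×0.625×70) = 105 kips/bolt; interior L_c = 3.75 − 1.25 = 2.5, R_n = 118.13 kips/bolt. φR_n = 0.75 × (1×105 + 4×118.13) = 433.1 kips.
Block shear: shear path 1×[2.625+4×3.75] = 1×17.625 in, A_gv = 11.016, A_nv = 1×(17.625 − 4.5×1.3125)×0.625 = 7.3242 in²; tension to near edge: (1.625 − 0.5×1.3125)×0.625 = 0.60547 in². R_n = min(0.6×70×7.3242, 0.6×50×11.016) + 1.0×70×0.60547 = min(307.62, 330.48) + 42.383 = 350 kips. φR_n = 0.75 × 350 = 262.5 kips.
Governing: min(201.3, 433.1, 262.5) = 201.3 kips → bolt shear.

201.3 kips (bolt shear governs)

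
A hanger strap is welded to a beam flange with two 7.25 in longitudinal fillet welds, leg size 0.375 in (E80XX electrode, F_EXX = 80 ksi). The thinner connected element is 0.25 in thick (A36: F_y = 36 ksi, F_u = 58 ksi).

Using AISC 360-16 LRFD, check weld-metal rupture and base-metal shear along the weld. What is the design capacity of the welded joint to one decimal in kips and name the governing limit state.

Weld metal: throat = 0.707×0.375 = 0.26513 in, L = 2×7.25 = 14.5 in. φR_n = 0.75 × 0.6 × 80 × 0.26513 × 14.5 = 138.4 kips.
Base metal shear (0.25 in plate): yield φR_n = 1.0×0.6×36×0.25×14.5 = 78.3 kips; rupture φR_n = 0.75×0.6×58×0.25×14.5 = 94.6 kips; take 78.3 kips (yield).
Governing: min(138.4, 78.3) = 78.3 kips → base-metal shear.

78.3 kips (base-metal shear governs)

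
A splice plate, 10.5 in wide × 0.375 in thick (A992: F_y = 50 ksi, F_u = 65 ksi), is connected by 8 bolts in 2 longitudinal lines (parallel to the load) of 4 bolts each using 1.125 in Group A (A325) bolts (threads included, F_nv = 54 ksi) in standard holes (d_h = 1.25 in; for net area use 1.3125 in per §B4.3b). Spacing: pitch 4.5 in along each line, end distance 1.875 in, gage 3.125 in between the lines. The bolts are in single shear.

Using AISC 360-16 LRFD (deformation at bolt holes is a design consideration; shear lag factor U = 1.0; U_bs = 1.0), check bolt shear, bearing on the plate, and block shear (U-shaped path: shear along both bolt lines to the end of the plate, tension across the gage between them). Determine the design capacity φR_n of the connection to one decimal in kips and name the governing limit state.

Bolt shear: A_b = π(1.125)²/4 = 0.99402 in². φR_n = 0.75 × 54 × 0.99402 × 8 × 1 = 322.1 kips.
Bearing (0.375 in plate, F_u = 65 ksi): end bolts L_c = 1.875 − 1.25/2 = 1.25, R_n = min(1.2×1.25×0.375×65, 2.4×1.125×0.375×65) = 36.563 kips/bolt; interior L_c = 4.5 − 1.25 = 3.25, R_n = 65.813 kips/bolt. φR_n = 0.75 × (2×36.563 + 6×65.813) = 351.0 kips.
Block shear: shear path 2×[1.875+3×4.5] = 2×15.375 in, A_gv = 11.531, A_nv = 2×(15.375 − 3.5×1.3125)×0.375 = 8.0859 in²; tension across gage: (3.125 − 1×1.3125)×0.375 = 0.67969 in². R_n = min(0.6×65×8.0859, 0.6×50×11.531) + 1.0×65×0.67969 = min(315.35, 345.93) + 44.18 = 359.53 kips. φR_n = 0.75 × 359.53 = 269.6 kips.
Governing: min(322.1, 351.0, 269.6) = 269.6 kips → block shear.

269.6 kips (block shear governs)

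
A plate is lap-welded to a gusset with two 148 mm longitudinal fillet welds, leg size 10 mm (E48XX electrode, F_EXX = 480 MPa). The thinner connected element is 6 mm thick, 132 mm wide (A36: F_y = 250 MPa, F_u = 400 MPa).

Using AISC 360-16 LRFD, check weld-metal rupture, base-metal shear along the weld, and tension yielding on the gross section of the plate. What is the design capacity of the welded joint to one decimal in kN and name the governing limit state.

Weld metal: throat = 0.707×10 = 7.07 mm, L = 2×148 = 296 mm. φR_n = 0.75 × 0.6 × 480 × 7.07 × 296 = 452.0 kN.
Base metal shear (6 mm plate): yield φR_n = 1.0×0.6×250×6×296 = 266.4 kN; rupture φR_n = 0.75×0.6×400×6×296 = 319.7 kN; take 266.4 kN (yield).
Tension yield (gross): A_g = 132×6 = 792 mm². φR_n = 0.90 × 250 × 792 = 178.2 kN.
Governing: min(452.0, 266.4, 178.2) = 178.2 kN → gross-section yield.

178.2 kN (gross-section yield governs)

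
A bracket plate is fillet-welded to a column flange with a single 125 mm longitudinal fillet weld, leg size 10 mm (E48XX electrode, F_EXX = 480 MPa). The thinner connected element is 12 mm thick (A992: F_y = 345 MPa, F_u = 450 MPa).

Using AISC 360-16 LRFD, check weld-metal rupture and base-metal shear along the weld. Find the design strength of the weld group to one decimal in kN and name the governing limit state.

190.9 kN (weld metal governs)

Weld metal: throat = 0.707×10 = 7.07 mm, L = 125 mm. φR_n = 0.75 × 0.6 × 480 × 7.07 × 125 = 190.9 kN.
Base metal shear (12 mm plate): yield φR_n = 1.0×0.6×345×12×125 = 310.5 kN; rupture φR_n = 0.75×0.6×450×12×125 = 303.8 kN; take 303.8 kN (rupture).
Governing: min(190.9, 303.8) = 190.9 kN → weld metal.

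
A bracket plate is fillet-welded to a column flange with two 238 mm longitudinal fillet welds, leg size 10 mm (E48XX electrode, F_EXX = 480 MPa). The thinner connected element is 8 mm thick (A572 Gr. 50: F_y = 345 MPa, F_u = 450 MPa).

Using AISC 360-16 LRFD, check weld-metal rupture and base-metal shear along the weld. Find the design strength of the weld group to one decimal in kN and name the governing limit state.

Weld metal: throat = 0.707×10 = 7.07 mm, L = 2×238 = 476 mm. φR_n = 0.75 × 0.6 × 480 × 7.07 × 476 = 726.9 kN.
Base metal shear (8 mm plate): yield φR_n = 1.0×0.6×345×8×476 = 788.3 kN; rupture φR_n = 0.75×0.6×450×8×476 = 771.1 kN; take 771.1 kN (rupture).
Governing: min(726.9, 771.1) = 726.9 kN → weld metal.

726.9 kN (weld metal governs)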